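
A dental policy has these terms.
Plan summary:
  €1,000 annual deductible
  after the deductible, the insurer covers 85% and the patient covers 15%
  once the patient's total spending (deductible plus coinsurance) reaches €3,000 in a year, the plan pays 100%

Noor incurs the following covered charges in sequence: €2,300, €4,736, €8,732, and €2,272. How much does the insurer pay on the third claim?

€7,637.40

Claim 1 — €2,300: €1,000 to deductible, leaving €1,300; 15% of €1,300 = €195. Cost to patient: €1,195. OOP to date €1,195. Insurer: €2,300 − €1,195 = €1,105.
Claim 2 — €4,736: deductible already satisfied, so patient's share is 15% × €4,736 = €710.40. Patient owes €710.40 (running OOP €1,905.40). Insurer: €4,736 − €710.40 = €4,025.60.
Claim 3 — €8,732: deductible met; 15% of €8,732 = €1,309.80. Adding that to €1,905.40 gives €3,215.20, past the €3,000 cap; patient pays only €3,000 − €1,905.40 = €1,094.60. Insurer: €8,732 − €1,094.60 = €7,637.40.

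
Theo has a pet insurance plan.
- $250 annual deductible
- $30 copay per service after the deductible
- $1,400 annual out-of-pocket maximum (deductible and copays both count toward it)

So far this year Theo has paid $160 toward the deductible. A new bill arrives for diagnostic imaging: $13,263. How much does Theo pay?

$120

Deductible still to meet: $250 − $160 = $90.
After the $90 deductible portion, $13,263 − $90 = $13,173 is subject to the copay.
Copay on this service: $30.
So the owner owes $90 + $30 = $120 before any cap.
Total out-of-pocket so far would be $160 + $120 = $280, below the $1,400 cap — no reduction.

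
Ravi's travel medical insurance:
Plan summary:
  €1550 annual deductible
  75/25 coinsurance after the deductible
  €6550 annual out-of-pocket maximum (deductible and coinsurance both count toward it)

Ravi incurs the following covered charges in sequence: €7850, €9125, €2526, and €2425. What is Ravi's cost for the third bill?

€631.50

Claim 1 (€7850): deductible takes €1550, €6300 remains; coinsurance €6300 × 25% = €1575. Cost to traveler: €3125. OOP to date €3125.
Claim 2 (€9125): 25% coinsurance on €9125 = €2281.25. Cost to traveler: €2281.25. OOP to date €5406.25.
Claim 3 (€2526): deductible already satisfied, so traveler's share is 25% × €2526 = €631.50. Cost to traveler: €631.50. OOP to date €6037.75.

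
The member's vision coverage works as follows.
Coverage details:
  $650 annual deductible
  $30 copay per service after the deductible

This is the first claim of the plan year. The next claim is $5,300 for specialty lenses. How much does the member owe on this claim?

The full $650 deductible is still open; $650 of this bill applies to it.
After the $650 deductible portion, $5,300 − $650 = $4,650 is subject to the copay.
Copay on this service: $30.
So the member owes $650 + $30 = $680.

$680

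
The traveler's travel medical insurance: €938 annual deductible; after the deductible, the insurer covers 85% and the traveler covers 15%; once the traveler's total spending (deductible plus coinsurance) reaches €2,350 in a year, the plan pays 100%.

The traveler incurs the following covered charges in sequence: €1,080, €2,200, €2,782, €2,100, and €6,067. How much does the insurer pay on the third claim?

€2,364.70

Bill 1, €1,080: €938 finishes the deductible; €142 goes to coinsurance; 15% of €142 = €21.30. Traveler owes €959.30 (running OOP €959.30). Plan pays €1,080 − €959.30 = €120.70.
Bill 2, €2,200: deductible already satisfied, so traveler's share is 15% × €2,200 = €330. Traveler pays €330; OOP now €1,289.30. Insurer: €2,200 − €330 = €1,870.
Bill 3, €2,782: deductible already satisfied, so traveler's share is 15% × €2,782 = €417.30. Traveler pays €417.30; OOP now €1,706.60. Plan pays €2,782 − €417.30 = €2,364.70.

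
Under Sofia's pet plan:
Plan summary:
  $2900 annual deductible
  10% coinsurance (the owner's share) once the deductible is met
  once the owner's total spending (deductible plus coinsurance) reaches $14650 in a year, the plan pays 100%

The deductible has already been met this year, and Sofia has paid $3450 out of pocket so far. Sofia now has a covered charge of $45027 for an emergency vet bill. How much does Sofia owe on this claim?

With the deductible met, the entire $45027 is subject to coinsurance.
Coinsurance: $45027 × 10% = $4502.70.
Year-to-date out-of-pocket becomes $3450 + $4502.70 = $7952.70, still under the $14650 maximum, so no cap applies.

$4502.70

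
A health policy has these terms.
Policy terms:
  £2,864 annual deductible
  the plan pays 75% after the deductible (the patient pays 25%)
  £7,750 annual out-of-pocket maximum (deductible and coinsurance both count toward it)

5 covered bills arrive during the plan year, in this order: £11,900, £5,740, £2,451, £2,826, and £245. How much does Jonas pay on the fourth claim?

£579.25

Claim 1 — £11,900: deductible takes £2,864, £9,036 remains; 25% of £9,036 = £2,259. Patient pays £5,123; OOP now £5,123.
Claim 2 — £5,740: deductible met; 25% of £5,740 = £1,435. Patient owes £1,435 (running OOP £6,558).
Claim 3 — £2,451: deductible already satisfied, so patient's share is 25% × £2,451 = £612.75. Cost to patient: £612.75. OOP to date £7,170.75.
Claim 4 — £2,826: deductible met; 25% of £2,826 = £706.50. That would push OOP to £7,877.25, over the £7,750 cap, so patient pays £7,750 − £7,170.75 = £579.25.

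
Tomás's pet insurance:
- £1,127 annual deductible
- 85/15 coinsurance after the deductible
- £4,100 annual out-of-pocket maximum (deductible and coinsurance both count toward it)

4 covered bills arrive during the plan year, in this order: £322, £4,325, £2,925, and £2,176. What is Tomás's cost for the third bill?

£438.75

Bill 1, £322: all of it applies to the deductible. Cost to owner: £322. OOP to date £322.
Bill 2, £4,325: £805 finishes the deductible; £3,520 goes to coinsurance; 15% of £3,520 = £528. Owner pays £1,333; OOP now £1,655.
Bill 3, £2,925: 15% coinsurance on £2,925 = £438.75. Cost to owner: £438.75. OOP to date £2,093.75.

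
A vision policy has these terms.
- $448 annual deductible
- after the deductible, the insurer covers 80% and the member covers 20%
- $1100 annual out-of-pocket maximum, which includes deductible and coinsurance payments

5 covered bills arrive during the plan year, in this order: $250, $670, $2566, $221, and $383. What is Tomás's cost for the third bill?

#1 ($250): fully absorbed by the deductible. Member owes $250 (running OOP $250).
#2 ($670): $198 to deductible, leaving $472; member's 20% is $94.40. Cost to member: $292.40. OOP to date $542.40.
#3 ($2566): 20% coinsurance on $2566 = $513.20. Cost to member: $513.20. OOP to date $1055.60.

$513.20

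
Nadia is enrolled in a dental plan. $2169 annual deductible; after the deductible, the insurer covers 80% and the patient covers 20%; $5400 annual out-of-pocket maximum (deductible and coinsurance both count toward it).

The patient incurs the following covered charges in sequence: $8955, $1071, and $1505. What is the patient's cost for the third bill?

$301

Claim 1 ($8955): $2169 finishes the deductible; $6786 goes to coinsurance; patient's 20% is $1357.20. Patient owes $3526.20 (running OOP $3526.20).
Claim 2 ($1071): 20% coinsurance on $1071 = $214.20. Cost to patient: $214.20. OOP to date $3740.40.
Claim 3 ($1505): deductible met; 20% of $1505 = $301. Cost to patient: $301. OOP to date $4041.40.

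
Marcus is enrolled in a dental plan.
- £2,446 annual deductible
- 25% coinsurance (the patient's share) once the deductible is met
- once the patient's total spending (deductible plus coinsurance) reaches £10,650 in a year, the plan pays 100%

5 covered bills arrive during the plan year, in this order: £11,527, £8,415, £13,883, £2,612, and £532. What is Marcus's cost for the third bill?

Claim 1 (£11,527): £2,446 finishes the deductible; £9,081 goes to coinsurance; patient's 25% is £2,270.25. Patient owes £4,716.25 (running OOP £4,716.25).
Claim 2 (£8,415): 25% coinsurance on £8,415 = £2,103.75. Patient pays £2,103.75; OOP now £6,820.
Claim 3 (£13,883): 25% coinsurance on £13,883 = £3,470.75. Patient owes £3,470.75 (running OOP £10,290.75).

£3,470.75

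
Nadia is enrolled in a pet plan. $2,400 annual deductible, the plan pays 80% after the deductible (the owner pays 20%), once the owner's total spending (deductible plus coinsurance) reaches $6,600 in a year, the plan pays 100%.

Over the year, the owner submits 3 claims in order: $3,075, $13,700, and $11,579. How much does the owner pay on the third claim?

$1,325

Claim 1 ($3,075): $2,400 finishes the deductible; $675 goes to coinsurance; owner's 20% is $135. Owner pays $2,535; OOP now $2,535.
Claim 2 ($13,700): deductible met; 20% of $13,700 = $2,740. Cost to owner: $2,740. OOP to date $5,275.
Claim 3 ($11,579): 20% coinsurance on $11,579 = $2,315.80. That would push OOP to $7,590.80, over the $6,600 cap, so owner pays $6,600 − $5,275 = $1,325.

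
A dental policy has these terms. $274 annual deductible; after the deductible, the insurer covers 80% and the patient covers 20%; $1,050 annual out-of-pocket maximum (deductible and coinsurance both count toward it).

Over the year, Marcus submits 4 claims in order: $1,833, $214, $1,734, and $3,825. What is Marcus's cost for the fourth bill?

$74.60

Bill 1, $1,833: $274 to deductible, leaving $1,559; 20% of $1,559 = $311.80. Patient owes $585.80 (running OOP $585.80).
Bill 2, $214: 20% coinsurance on $214 = $42.80. Patient pays $42.80; OOP now $628.60.
Bill 3, $1,734: 20% coinsurance on $1,734 = $346.80. Cost to patient: $346.80. OOP to date $975.40.
Bill 4, $3,825: deductible met; 20% of $3,825 = $765. That would push OOP to $1,740.40, over the $1,050 cap, so patient pays $1,050 − $975.40 = $74.60.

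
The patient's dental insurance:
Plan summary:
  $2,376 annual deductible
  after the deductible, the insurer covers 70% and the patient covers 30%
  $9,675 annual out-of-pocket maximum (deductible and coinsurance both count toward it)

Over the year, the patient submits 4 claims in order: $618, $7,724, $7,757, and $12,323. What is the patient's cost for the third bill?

Claim 1 — $618: fully absorbed by the deductible. Patient owes $618 (running OOP $618).
Claim 2 — $7,724: $1,758 to deductible, leaving $5,966; patient's 30% is $1,789.80. Patient owes $3,547.80 (running OOP $4,165.80).
Claim 3 — $7,757: 30% coinsurance on $7,757 = $2,327.10. Cost to patient: $2,327.10. OOP to date $6,492.90.

$2,327.10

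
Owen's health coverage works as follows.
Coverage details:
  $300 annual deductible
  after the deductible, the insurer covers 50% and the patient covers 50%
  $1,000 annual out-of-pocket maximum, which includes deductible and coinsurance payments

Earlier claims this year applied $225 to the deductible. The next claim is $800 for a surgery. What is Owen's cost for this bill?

$437.50

$225 of the $300 deductible is already met, leaving $75.
That leaves $800 − $75 = $725 for coinsurance.
50% of $725 = $362.50 falls to the patient.
That puts the patient's cost at $75 + $362.50 = $437.50 before any cap.
Cumulative spending $225 + $437.50 = $662.50 stays under the $1,000 maximum.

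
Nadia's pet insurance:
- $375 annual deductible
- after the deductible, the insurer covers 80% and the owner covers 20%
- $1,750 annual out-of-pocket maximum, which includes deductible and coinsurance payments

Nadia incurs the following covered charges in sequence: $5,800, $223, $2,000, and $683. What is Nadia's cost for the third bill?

#1 ($5,800): deductible takes $375, $5,425 remains; 20% of $5,425 = $1,085. Owner owes $1,460 (running OOP $1,460).
#2 ($223): 20% coinsurance on $223 = $44.60. Owner owes $44.60 (running OOP $1,504.60).
#3 ($2,000): deductible met; 20% of $2,000 = $400. That would push OOP to $1,904.60, over the $1,750 cap, so owner pays $1,750 − $1,504.60 = $245.40.

$245.40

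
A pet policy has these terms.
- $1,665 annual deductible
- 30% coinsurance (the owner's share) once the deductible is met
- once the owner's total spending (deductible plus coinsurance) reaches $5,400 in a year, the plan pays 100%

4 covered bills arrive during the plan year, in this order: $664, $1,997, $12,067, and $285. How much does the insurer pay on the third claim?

#1 ($664): all of it applies to the deductible. Cost to owner: $664. OOP to date $664. Plan pays $664 − $664 = $0.
#2 ($1,997): $1,001 to deductible, leaving $996; owner's 30% is $298.80. Owner owes $1,299.80 (running OOP $1,963.80). Plan pays $1,997 − $1,299.80 = $697.20.
#3 ($12,067): 30% coinsurance on $12,067 = $3,620.10. Adding that to $1,963.80 gives $5,583.90, past the $5,400 cap; owner pays only $5,400 − $1,963.80 = $3,436.20. Insurer: $12,067 − $3,436.20 = $8,630.80.

$8,630.80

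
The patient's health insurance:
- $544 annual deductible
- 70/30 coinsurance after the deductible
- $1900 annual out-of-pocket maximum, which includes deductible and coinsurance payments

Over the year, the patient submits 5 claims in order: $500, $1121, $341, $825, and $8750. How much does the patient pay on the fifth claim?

Bill 1, $500: fully absorbed by the deductible. Patient pays $500; OOP now $500.
Bill 2, $1121: deductible takes $44, $1077 remains; 30% of $1077 = $323.10. Patient pays $367.10; OOP now $867.10.
Bill 3, $341: 30% coinsurance on $341 = $102.30. Patient owes $102.30 (running OOP $969.40).
Bill 4, $825: deductible already satisfied, so patient's share is 30% × $825 = $247.50. Cost to patient: $247.50. OOP to date $1216.90.
Bill 5, $8750: deductible already satisfied, so patient's share is 30% × $8750 = $2625. That would push OOP to $3841.90, over the $1900 cap, so patient pays $1900 − $1216.90 = $683.10.

$683.10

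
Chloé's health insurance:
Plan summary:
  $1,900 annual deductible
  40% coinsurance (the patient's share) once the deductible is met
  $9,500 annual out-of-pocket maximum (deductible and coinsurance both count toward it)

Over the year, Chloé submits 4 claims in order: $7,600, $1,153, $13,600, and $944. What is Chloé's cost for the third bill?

$4,858.80

Bill 1, $7,600: deductible takes $1,900, $5,700 remains; 40% of $5,700 = $2,280. Patient owes $4,180 (running OOP $4,180).
Bill 2, $1,153: deductible met; 40% of $1,153 = $461.20. Patient pays $461.20; OOP now $4,641.20.
Bill 3, $13,600: deductible met; 40% of $13,600 = $5,440. OOP would hit $10,081.20 > $9,500, so the cap limits the patient to $9,500 − $4,641.20 = $4,858.80.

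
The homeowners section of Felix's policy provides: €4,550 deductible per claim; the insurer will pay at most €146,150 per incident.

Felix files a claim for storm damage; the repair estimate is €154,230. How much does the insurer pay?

Less the €4,550 deductible: €154,230 − €4,550 = €149,680.
Since €149,680 > €146,150, the payout is capped at €146,150.

€146,150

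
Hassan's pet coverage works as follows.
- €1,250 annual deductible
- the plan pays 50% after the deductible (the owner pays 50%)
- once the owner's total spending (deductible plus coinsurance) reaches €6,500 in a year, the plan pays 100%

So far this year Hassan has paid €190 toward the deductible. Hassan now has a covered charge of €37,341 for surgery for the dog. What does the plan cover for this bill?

€31,031

Remaining deductible: €1,250 − €190 = €1,060.
That leaves €37,341 − €1,060 = €36,281 for coinsurance.
50% of €36,281 = €18,140.50 falls to the owner.
That puts the owner's cost at €1,060 + €18,140.50 = €19,200.50 before any cap.
That would bring total out-of-pocket to €19,390.50, past the €6,500 cap. The owner is capped at €6,500 − €190 = €6,310 on this claim.
Insurer pays the balance: €37,341 − €6,310 = €31,031.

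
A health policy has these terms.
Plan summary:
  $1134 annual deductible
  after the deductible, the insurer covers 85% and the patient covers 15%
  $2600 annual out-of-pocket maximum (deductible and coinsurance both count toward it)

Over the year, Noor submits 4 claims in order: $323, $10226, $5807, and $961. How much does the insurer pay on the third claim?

Claim 1 — $323: all of it applies to the deductible. Patient owes $323 (running OOP $323). Plan pays $323 − $323 = $0.
Claim 2 — $10226: deductible takes $811, $9415 remains; 15% of $9415 = $1412.25. Patient pays $2223.25; OOP now $2546.25. Insurer: $10226 − $2223.25 = $8002.75.
Claim 3 — $5807: deductible met; 15% of $5807 = $871.05. That would push OOP to $3417.30, over the $2600 cap, so patient pays $2600 − $2546.25 = $53.75. Plan pays $5807 − $53.75 = $5753.25.

$5753.25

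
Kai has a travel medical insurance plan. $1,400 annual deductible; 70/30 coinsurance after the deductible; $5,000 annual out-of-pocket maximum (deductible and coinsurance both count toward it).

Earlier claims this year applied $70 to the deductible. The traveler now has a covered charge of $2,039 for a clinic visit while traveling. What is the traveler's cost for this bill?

$1,542.70

$70 of the $1,400 deductible is already met, leaving $1,330.
That leaves $2,039 − $1,330 = $709 for coinsurance.
Traveler's 30% share of $709 is $212.70.
Traveler responsibility before any cap: $1,330 + $212.70 = $1,542.70.
Year-to-date out-of-pocket becomes $70 + $1,542.70 = $1,612.70, still under the $5,000 maximum, so no cap applies.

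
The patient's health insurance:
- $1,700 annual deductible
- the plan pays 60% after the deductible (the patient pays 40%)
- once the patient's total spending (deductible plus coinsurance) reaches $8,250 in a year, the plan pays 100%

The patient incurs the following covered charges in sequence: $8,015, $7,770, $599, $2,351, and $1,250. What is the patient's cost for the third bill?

$239.60

#1 ($8,015): deductible takes $1,700, $6,315 remains; patient's 40% is $2,526. Patient owes $4,226 (running OOP $4,226).
#2 ($7,770): deductible met; 40% of $7,770 = $3,108. Patient pays $3,108; OOP now $7,334.
#3 ($599): 40% coinsurance on $599 = $239.60. Cost to patient: $239.60. OOP to date $7,573.60.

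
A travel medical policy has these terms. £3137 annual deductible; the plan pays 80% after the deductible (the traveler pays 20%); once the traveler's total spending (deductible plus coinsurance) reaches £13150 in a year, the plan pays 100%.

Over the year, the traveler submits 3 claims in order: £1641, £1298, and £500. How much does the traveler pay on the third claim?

Claim 1 — £1641: fully absorbed by the deductible. Traveler pays £1641; OOP now £1641.
Claim 2 — £1298: entire amount goes to the deductible. Cost to traveler: £1298. OOP to date £2939.
Claim 3 — £500: £198 to deductible, leaving £302; 20% of £302 = £60.40. Traveler pays £258.40; OOP now £3197.40.

£258.40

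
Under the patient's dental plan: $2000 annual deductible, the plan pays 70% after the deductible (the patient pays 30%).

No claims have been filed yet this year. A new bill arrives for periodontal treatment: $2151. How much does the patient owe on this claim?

Deductible not yet touched, so the first $2000 of the bill goes to the deductible.
The remaining $151 (= $2151 − $2000) moves to coinsurance.
30% of $151 = $45.30 falls to the patient.
That puts the patient's cost at $2000 + $45.30 = $2045.30.

$2045.30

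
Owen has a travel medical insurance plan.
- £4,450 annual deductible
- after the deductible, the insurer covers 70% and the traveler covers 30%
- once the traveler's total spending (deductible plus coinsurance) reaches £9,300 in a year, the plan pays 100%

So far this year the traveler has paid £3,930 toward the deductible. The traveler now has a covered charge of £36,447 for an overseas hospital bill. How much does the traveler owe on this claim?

£5,370

Deductible still to meet: £4,450 − £3,930 = £520.
The remaining £35,927 (= £36,447 − £520) moves to coinsurance.
30% of £35,927 = £10,778.10 falls to the traveler.
So the traveler owes £520 + £10,778.10 = £11,298.10 before any cap.
That would bring total out-of-pocket to £15,228.10, past the £9,300 cap. The traveler is capped at £9,300 − £3,930 = £5,370 on this claim.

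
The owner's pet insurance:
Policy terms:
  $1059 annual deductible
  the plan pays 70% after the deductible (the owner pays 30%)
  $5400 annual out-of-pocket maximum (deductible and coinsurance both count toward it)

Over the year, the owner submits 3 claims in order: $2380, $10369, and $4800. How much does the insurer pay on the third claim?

#1 ($2380): $1059 finishes the deductible; $1321 goes to coinsurance; coinsurance $1321 × 30% = $396.30. Cost to owner: $1455.30. OOP to date $1455.30. Plan pays $2380 − $1455.30 = $924.70.
#2 ($10369): deductible met; 30% of $10369 = $3110.70. Owner pays $3110.70; OOP now $4566. Plan pays $10369 − $3110.70 = $7258.30.
#3 ($4800): deductible met; 30% of $4800 = $1440. OOP would hit $6006 > $5400, so the cap limits the owner to $5400 − $4566 = $834. Insurer: $4800 − $834 = $3966.

$3966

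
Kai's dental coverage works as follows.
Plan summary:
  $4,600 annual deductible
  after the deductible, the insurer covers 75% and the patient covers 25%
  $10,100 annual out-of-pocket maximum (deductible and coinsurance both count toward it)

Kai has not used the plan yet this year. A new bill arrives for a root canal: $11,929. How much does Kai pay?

$6,432.25

Nothing has been paid toward the $4,600 deductible, so the first $4,600 of this charge is applied there.
After the $4,600 deductible portion, $11,929 − $4,600 = $7,329 is subject to coinsurance.
Coinsurance: $7,329 × 25% = $1,832.25.
That puts the patient's cost at $4,600 + $1,832.25 = $6,432.25 before any cap.
Cumulative spending $0 + $6,432.25 = $6,432.25 stays under the $10,100 maximum.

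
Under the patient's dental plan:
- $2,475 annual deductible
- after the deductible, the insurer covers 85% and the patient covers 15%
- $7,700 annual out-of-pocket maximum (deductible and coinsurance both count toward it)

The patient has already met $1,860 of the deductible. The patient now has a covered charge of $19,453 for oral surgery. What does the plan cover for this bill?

$16,012.30

Deductible still to meet: $2,475 − $1,860 = $615.
That leaves $19,453 − $615 = $18,838 for coinsurance.
15% of $18,838 = $2,825.70 falls to the patient.
That puts the patient's cost at $615 + $2,825.70 = $3,440.70 before any cap.
Year-to-date out-of-pocket becomes $1,860 + $3,440.70 = $5,300.70, still under the $7,700 maximum, so no cap applies.
The plan picks up $19,453 − $3,440.70 = $16,012.30.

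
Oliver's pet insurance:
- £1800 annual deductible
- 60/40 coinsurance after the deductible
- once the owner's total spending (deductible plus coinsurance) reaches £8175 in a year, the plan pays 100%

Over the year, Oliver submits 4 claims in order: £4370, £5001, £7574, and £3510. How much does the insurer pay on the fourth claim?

£3193

#1 (£4370): £1800 to deductible, leaving £2570; coinsurance £2570 × 40% = £1028. Cost to owner: £2828. OOP to date £2828. Insurer: £4370 − £2828 = £1542.
#2 (£5001): deductible already satisfied, so owner's share is 40% × £5001 = £2000.40. Owner pays £2000.40; OOP now £4828.40. Plan pays £5001 − £2000.40 = £3000.60.
#3 (£7574): deductible already satisfied, so owner's share is 40% × £7574 = £3029.60. Owner pays £3029.60; OOP now £7858. Plan pays £7574 − £3029.60 = £4544.40.
#4 (£3510): 40% coinsurance on £3510 = £1404. That would push OOP to £9262, over the £8175 cap, so owner pays £8175 − £7858 = £317. Insurer: £3510 − £317 = £3193.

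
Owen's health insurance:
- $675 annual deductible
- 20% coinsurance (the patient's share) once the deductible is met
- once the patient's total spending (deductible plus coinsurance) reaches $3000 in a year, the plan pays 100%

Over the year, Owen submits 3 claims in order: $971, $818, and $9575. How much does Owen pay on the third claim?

#1 ($971): deductible takes $675, $296 remains; patient's 20% is $59.20. Cost to patient: $734.20. OOP to date $734.20.
#2 ($818): deductible met; 20% of $818 = $163.60. Patient owes $163.60 (running OOP $897.80).
#3 ($9575): 20% coinsurance on $9575 = $1915. Cost to patient: $1915. OOP to date $2812.80.

$1915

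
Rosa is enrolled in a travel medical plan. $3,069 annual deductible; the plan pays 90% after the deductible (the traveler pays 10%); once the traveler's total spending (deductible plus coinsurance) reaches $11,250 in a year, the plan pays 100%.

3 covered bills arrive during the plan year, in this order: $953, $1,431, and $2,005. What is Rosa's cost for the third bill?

$817

Bill 1, $953: all of it applies to the deductible. Traveler pays $953; OOP now $953.
Bill 2, $1,431: entire amount goes to the deductible. Traveler owes $1,431 (running OOP $2,384).
Bill 3, $2,005: $685 finishes the deductible; $1,320 goes to coinsurance; traveler's 10% is $132. Traveler owes $817 (running OOP $3,201).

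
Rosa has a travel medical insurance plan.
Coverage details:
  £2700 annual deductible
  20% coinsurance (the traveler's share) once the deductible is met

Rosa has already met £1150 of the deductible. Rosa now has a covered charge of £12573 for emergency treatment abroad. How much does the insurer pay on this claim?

Deductible still to meet: £2700 − £1150 = £1550.
That leaves £12573 − £1550 = £11023 for coinsurance.
Coinsurance: £11023 × 20% = £2204.60.
That puts the traveler's cost at £1550 + £2204.60 = £3754.60.
The plan picks up £12573 − £3754.60 = £8818.40.

£8818.40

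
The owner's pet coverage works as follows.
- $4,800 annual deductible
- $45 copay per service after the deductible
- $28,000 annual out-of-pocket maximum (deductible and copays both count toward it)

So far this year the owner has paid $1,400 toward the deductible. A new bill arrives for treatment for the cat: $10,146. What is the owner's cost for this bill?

$3,445

Remaining deductible: $4,800 − $1,400 = $3,400.
The remaining $6,746 (= $10,146 − $3,400) moves to the copay.
Copay on this service: $45.
So the owner owes $3,400 + $45 = $3,445 before any cap.
Total out-of-pocket so far would be $1,400 + $3,445 = $4,845, below the $28,000 cap — no reduction.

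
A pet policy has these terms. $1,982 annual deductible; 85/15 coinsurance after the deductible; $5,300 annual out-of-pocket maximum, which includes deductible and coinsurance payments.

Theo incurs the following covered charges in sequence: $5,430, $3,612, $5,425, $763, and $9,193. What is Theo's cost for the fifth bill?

Claim 1 — $5,430: deductible takes $1,982, $3,448 remains; owner's 15% is $517.20. Owner owes $2,499.20 (running OOP $2,499.20).
Claim 2 — $3,612: deductible already satisfied, so owner's share is 15% × $3,612 = $541.80. Owner owes $541.80 (running OOP $3,041).
Claim 3 — $5,425: 15% coinsurance on $5,425 = $813.75. Owner owes $813.75 (running OOP $3,854.75).
Claim 4 — $763: deductible met; 15% of $763 = $114.45. Owner owes $114.45 (running OOP $3,969.20).
Claim 5 — $9,193: deductible already satisfied, so owner's share is 15% × $9,193 = $1,378.95. That would push OOP to $5,348.15, over the $5,300 cap, so owner pays $5,300 − $3,969.20 = $1,330.80.

$1,330.80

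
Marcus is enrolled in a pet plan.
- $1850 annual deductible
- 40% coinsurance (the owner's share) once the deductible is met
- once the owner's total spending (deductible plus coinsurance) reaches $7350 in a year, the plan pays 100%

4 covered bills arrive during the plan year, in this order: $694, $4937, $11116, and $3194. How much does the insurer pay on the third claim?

Claim 1 ($694): entire amount goes to the deductible. Cost to owner: $694. OOP to date $694. Plan pays $694 − $694 = $0.
Claim 2 ($4937): deductible takes $1156, $3781 remains; coinsurance $3781 × 40% = $1512.40. Cost to owner: $2668.40. OOP to date $3362.40. Insurer: $4937 − $2668.40 = $2268.60.
Claim 3 ($11116): 40% coinsurance on $11116 = $4446.40. That would push OOP to $7808.80, over the $7350 cap, so owner pays $7350 − $3362.40 = $3987.60. Plan pays $11116 − $3987.60 = $7128.40.

$7128.40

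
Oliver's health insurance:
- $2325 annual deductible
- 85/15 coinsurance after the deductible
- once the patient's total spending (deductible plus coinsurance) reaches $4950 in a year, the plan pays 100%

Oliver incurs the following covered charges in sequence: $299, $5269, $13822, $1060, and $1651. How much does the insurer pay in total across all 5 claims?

$17151

Claim 1 — $299: entire amount goes to the deductible. Cost to patient: $299. OOP to date $299. Plan pays $299 − $299 = $0.
Claim 2 — $5269: deductible takes $2026, $3243 remains; 15% of $3243 = $486.45. Cost to patient: $2512.45. OOP to date $2811.45. Insurer: $5269 − $2512.45 = $2756.55.
Claim 3 — $13822: deductible met; 15% of $13822 = $2073.30. Patient owes $2073.30 (running OOP $4884.75). Insurer: $13822 − $2073.30 = $11748.70.
Claim 4 — $1060: deductible met; 15% of $1060 = $159. That would push OOP to $5043.75, over the $4950 cap, so patient pays $4950 − $4884.75 = $65.25. Insurer: $1060 − $65.25 = $994.75.
Claim 5 — $1651: deductible met; 15% of $1651 = $247.65. Adding that to $4950 gives $5197.65, past the $4950 cap; patient pays only $4950 − $4950 = $0. Insurer: $1651 − $0 = $1651.
Insurer total = bills − patient's total = $22101 − $4950 = $17151.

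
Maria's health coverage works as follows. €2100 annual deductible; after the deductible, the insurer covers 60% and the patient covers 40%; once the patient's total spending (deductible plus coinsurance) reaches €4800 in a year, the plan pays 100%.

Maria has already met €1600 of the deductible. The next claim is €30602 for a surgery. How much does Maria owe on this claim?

Deductible still to meet: €2100 − €1600 = €500.
The remaining €30102 (= €30602 − €500) moves to coinsurance.
40% of €30102 = €12040.80 falls to the patient.
Patient responsibility before any cap: €500 + €12040.80 = €12540.80.
Year-to-date out-of-pocket would reach €1600 + €12540.80 = €14140.80, above the €4800 maximum, so the patient pays only €4800 − €1600 = €3200.

€3200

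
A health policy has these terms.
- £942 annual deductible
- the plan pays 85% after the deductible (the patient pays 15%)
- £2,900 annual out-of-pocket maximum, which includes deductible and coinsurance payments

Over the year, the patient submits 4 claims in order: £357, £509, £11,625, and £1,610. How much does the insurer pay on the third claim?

#1 (£357): all of it applies to the deductible. Cost to patient: £357. OOP to date £357. Insurer: £357 − £357 = £0.
#2 (£509): fully absorbed by the deductible. Cost to patient: £509. OOP to date £866. Plan pays £509 − £509 = £0.
#3 (£11,625): deductible takes £76, £11,549 remains; patient's 15% is £1,732.35. Cost to patient: £1,808.35. OOP to date £2,674.35. Plan pays £11,625 − £1,808.35 = £9,816.65.

£9,816.65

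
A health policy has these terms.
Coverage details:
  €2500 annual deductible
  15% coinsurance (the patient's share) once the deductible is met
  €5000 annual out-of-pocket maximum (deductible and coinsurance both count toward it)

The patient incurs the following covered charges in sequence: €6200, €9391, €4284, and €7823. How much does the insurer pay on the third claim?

€3747.65

Bill 1, €6200: deductible takes €2500, €3700 remains; 15% of €3700 = €555. Patient pays €3055; OOP now €3055. Plan pays €6200 − €3055 = €3145.
Bill 2, €9391: deductible already satisfied, so patient's share is 15% × €9391 = €1408.65. Patient owes €1408.65 (running OOP €4463.65). Plan pays €9391 − €1408.65 = €7982.35.
Bill 3, €4284: 15% coinsurance on €4284 = €642.60. OOP would hit €5106.25 > €5000, so the cap limits the patient to €5000 − €4463.65 = €536.35. Plan pays €4284 − €536.35 = €3747.65.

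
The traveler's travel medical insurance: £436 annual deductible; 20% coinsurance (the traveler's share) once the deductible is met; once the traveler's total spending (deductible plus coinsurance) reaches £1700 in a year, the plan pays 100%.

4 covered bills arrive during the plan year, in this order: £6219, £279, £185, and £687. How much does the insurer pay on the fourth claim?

£672.40

Bill 1, £6219: £436 to deductible, leaving £5783; 20% of £5783 = £1156.60. Cost to traveler: £1592.60. OOP to date £1592.60. Insurer: £6219 − £1592.60 = £4626.40.
Bill 2, £279: 20% coinsurance on £279 = £55.80. Cost to traveler: £55.80. OOP to date £1648.40. Plan pays £279 − £55.80 = £223.20.
Bill 3, £185: deductible met; 20% of £185 = £37. Traveler owes £37 (running OOP £1685.40). Insurer: £185 − £37 = £148.
Bill 4, £687: 20% coinsurance on £687 = £137.40. That would push OOP to £1822.80, over the £1700 cap, so traveler pays £1700 − £1685.40 = £14.60. Insurer: £687 − £14.60 = £672.40.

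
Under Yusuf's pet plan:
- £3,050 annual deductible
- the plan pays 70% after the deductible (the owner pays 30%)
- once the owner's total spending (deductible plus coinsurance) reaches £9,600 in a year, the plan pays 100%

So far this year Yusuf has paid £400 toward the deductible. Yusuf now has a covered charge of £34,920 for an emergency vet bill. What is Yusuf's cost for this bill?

£9,200

£400 of the £3,050 deductible is already met, leaving £2,650.
The remaining £32,270 (= £34,920 − £2,650) moves to coinsurance.
30% of £32,270 = £9,681 falls to the owner.
That puts the owner's cost at £2,650 + £9,681 = £12,331 before any cap.
That would bring total out-of-pocket to £12,731, past the £9,600 cap. The owner is capped at £9,600 − £400 = £9,200 on this claim.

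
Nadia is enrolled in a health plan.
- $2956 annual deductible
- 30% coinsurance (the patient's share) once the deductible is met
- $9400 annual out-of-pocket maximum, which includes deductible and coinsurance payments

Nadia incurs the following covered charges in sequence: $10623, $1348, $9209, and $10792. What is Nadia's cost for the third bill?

$2762.70

Bill 1, $10623: deductible takes $2956, $7667 remains; coinsurance $7667 × 30% = $2300.10. Patient pays $5256.10; OOP now $5256.10.
Bill 2, $1348: deductible already satisfied, so patient's share is 30% × $1348 = $404.40. Patient owes $404.40 (running OOP $5660.50).
Bill 3, $9209: deductible already satisfied, so patient's share is 30% × $9209 = $2762.70. Patient pays $2762.70; OOP now $8423.20.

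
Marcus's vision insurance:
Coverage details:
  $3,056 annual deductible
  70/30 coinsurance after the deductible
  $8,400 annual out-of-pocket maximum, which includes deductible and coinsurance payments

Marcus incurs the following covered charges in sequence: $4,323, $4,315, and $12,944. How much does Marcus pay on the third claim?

$3,669.40

Claim 1 — $4,323: $3,056 finishes the deductible; $1,267 goes to coinsurance; member's 30% is $380.10. Cost to member: $3,436.10. OOP to date $3,436.10.
Claim 2 — $4,315: deductible already satisfied, so member's share is 30% × $4,315 = $1,294.50. Member pays $1,294.50; OOP now $4,730.60.
Claim 3 — $12,944: deductible already satisfied, so member's share is 30% × $12,944 = $3,883.20. That would push OOP to $8,613.80, over the $8,400 cap, so member pays $8,400 − $4,730.60 = $3,669.40.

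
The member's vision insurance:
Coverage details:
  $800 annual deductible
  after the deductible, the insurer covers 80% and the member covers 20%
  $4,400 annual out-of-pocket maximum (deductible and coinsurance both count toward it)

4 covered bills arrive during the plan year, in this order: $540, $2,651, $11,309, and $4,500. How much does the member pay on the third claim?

$2,261.80

Bill 1, $540: fully absorbed by the deductible. Member pays $540; OOP now $540.
Bill 2, $2,651: deductible takes $260, $2,391 remains; member's 20% is $478.20. Member pays $738.20; OOP now $1,278.20.
Bill 3, $11,309: deductible met; 20% of $11,309 = $2,261.80. Member owes $2,261.80 (running OOP $3,540).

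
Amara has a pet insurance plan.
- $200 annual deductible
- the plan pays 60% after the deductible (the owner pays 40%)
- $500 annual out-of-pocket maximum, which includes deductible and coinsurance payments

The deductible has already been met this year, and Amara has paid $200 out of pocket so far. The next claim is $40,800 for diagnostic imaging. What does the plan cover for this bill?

$40,500

With the deductible met, the entire $40,800 is subject to coinsurance.
Coinsurance: $40,800 × 40% = $16,320.
Adding $16,320 to the $200 already spent would give $16,520, which exceeds the $500 cap; the owner pays just $500 − $200 = $300.
Insurer pays the balance: $40,800 − $300 = $40,500.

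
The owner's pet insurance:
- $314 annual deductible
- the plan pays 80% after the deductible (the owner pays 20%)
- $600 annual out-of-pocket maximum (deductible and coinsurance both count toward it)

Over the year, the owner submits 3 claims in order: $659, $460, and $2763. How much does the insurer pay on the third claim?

#1 ($659): deductible takes $314, $345 remains; owner's 20% is $69. Cost to owner: $383. OOP to date $383. Insurer: $659 − $383 = $276.
#2 ($460): deductible already satisfied, so owner's share is 20% × $460 = $92. Owner owes $92 (running OOP $475). Plan pays $460 − $92 = $368.
#3 ($2763): deductible met; 20% of $2763 = $552.60. Adding that to $475 gives $1027.60, past the $600 cap; owner pays only $600 − $475 = $125. Insurer: $2763 − $125 = $2638.

$2638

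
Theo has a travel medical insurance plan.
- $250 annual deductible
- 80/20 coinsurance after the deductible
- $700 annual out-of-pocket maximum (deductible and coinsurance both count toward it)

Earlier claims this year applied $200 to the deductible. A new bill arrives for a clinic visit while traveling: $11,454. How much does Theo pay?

$500

Remaining deductible: $250 − $200 = $50.
That leaves $11,454 − $50 = $11,404 for coinsurance.
Coinsurance: $11,404 × 20% = $2,280.80.
So the traveler owes $50 + $2,280.80 = $2,330.80 before any cap.
Adding $2,330.80 to the $200 already spent would give $2,530.80, which exceeds the $700 cap; the traveler pays just $700 − $200 = $500.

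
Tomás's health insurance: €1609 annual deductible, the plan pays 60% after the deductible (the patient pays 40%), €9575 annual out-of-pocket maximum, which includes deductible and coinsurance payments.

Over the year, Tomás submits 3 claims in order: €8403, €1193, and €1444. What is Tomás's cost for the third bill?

#1 (€8403): €1609 to deductible, leaving €6794; 40% of €6794 = €2717.60. Patient owes €4326.60 (running OOP €4326.60).
#2 (€1193): deductible already satisfied, so patient's share is 40% × €1193 = €477.20. Cost to patient: €477.20. OOP to date €4803.80.
#3 (€1444): deductible met; 40% of €1444 = €577.60. Cost to patient: €577.60. OOP to date €5381.40.

€577.60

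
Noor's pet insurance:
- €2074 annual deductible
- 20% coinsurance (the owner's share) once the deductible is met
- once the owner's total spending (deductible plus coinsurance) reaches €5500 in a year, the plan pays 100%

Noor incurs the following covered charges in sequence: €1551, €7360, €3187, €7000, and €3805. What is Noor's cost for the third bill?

Bill 1, €1551: entire amount goes to the deductible. Cost to owner: €1551. OOP to date €1551.
Bill 2, €7360: deductible takes €523, €6837 remains; coinsurance €6837 × 20% = €1367.40. Cost to owner: €1890.40. OOP to date €3441.40.
Bill 3, €3187: 20% coinsurance on €3187 = €637.40. Cost to owner: €637.40. OOP to date €4078.80.

€637.40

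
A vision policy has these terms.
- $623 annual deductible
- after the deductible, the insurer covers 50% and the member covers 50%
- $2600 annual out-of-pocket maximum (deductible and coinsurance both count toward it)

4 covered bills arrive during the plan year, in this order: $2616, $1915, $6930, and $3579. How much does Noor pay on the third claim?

$23

Claim 1 — $2616: $623 to deductible, leaving $1993; member's 50% is $996.50. Cost to member: $1619.50. OOP to date $1619.50.
Claim 2 — $1915: 50% coinsurance on $1915 = $957.50. Member owes $957.50 (running OOP $2577).
Claim 3 — $6930: 50% coinsurance on $6930 = $3465. Adding that to $2577 gives $6042, past the $2600 cap; member pays only $2600 − $2577 = $23.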